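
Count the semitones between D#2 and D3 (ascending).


Let's work it out.
Absolute semitone position = octave×12 + chromatic position
D#2: 2×12 + 3 = 27
D3: 3×12 + 2 = 38
Difference = 38 - 27 = 11
= 11 semitones


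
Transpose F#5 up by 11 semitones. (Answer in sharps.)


Step by step:
F#5: chromatic position 6 in octave 5 → absolute = 5×12 + 6 = 66
Transpose up 11: 66 + 11 = 77
77 = 6×12 + 5 → F in octave 6
Result = F6


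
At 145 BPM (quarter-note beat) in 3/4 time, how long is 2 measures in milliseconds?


Let's work it out.
Quarter-note beat duration = 60000 / 145 ms
Beats per measure (3/4) = 3
One measure = 3 × 60000 / 145 = 180000 / 145 ms
2 measures = 2 × 180000 / 145 = 360000 / 145
= 2482.8 ms


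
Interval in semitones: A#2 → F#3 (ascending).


Working:
Absolute semitone position = octave×12 + chromatic position
A#2: 2×12 + 10 = 34
F#3: 3×12 + 6 = 42
Difference = 42 - 34 = 8
= 8 semitones


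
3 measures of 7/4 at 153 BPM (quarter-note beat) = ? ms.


Solution.
Quarter-note beat duration = 60000 / 153 ms
Beats per measure (7/4) = 7
One measure = 7 × 60000 / 153 = 420000 / 153 ms
3 measures = 3 × 420000 / 153 = 1260000 / 153
= 8235.3 ms


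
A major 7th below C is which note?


Working:
A 7th spans 7 letter names, so from C we land on D
A major 7th = 11 semitones below C
Spell D at that pitch: Db
= Db


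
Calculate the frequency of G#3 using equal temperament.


f = 440 × 2^(n/12) where n = semitones from A4
G#3: -13 semitones from A4
f = 440 × 2^(-13/12)
f = 207.65 Hz


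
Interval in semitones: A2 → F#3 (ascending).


Solution.
Absolute semitone position = octave×12 + chromatic position
A2: 2×12 + 9 = 33
F#3: 3×12 + 6 = 42
Difference = 42 - 33 = 9
= 9 semitones


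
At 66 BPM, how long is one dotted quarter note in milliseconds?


Let's work it out.
One quarter-note beat = 60000 / BPM = 60000 / 66 ms
Dotted quarter note = 3/2 × quarter note
Duration = 3/2 × 60000 / 66 = 90000 / 66
= 1363.6 ms


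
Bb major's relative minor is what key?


Working:
The relative minor shares the major's key signature and starts on its 6th degree
6th degree = a major 6th above the tonic; a major 6th above Bb is G
→ relative minor of Bb major is G minor
= G minor


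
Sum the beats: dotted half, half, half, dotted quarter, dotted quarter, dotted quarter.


Beat values:
  dotted half = 3 beats
  half = 2 beats
  half = 2 beats
  dotted quarter = 1.5 beats
  dotted quarter = 1.5 beats
  dotted quarter = 1.5 beats
Sum = 3 + 2 + 2 + 1.5 + 1.5 + 1.5
= 11.5 beats


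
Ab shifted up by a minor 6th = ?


Let's work it out.
minor 6th: 6 letter names, 8 semitones
Letter: A + 5 → F
Pitch: Ab + 8 semitones, spelled as an F → Fb
= Fb


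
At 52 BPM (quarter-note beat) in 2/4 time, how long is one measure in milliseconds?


Quarter-note beat duration = 60000 / 52 ms
Beats per measure (2/4) = 2
One measure = 2 × 60000 / 52 = 120000 / 52 ms
= 2307.7 ms


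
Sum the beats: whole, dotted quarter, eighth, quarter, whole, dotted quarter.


Beat values:
  whole = 4 beats
  dotted quarter = 1.5 beats
  eighth = 0.5 beats
  quarter = 1 beat
  whole = 4 beats
  dotted quarter = 1.5 beats
Sum = 4 + 1.5 + 0.5 + 1 + 4 + 1.5
= 12.5 beats


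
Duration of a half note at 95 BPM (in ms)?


Step by step:
One quarter-note beat = 60000 / BPM = 60000 / 95 ms
Half note = 2 × quarter note
Duration = 2 × 60000 / 95 = 120000 / 95
= 1263.2 ms


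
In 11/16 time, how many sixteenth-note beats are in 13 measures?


Let's work it out.
Time signature 11/16: the bottom number 16 means the sixteenth note gets one count
The top number 11 means 11 sixteenth-note beats per measure
Total = 11 × 13 measures
= 143 sixteenth-note beats


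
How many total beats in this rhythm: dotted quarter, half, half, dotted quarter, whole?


Solution.
Beat values:
  dotted quarter = 1.5 beats
  half = 2 beats
  half = 2 beats
  dotted quarter = 1.5 beats
  whole = 4 beats
Sum = 1.5 + 2 + 2 + 1.5 + 4
= 11 beats


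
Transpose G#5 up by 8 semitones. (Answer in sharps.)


G#5: chromatic position 8 in octave 5 → absolute = 5×12 + 8 = 68
Transpose up 8: 68 + 8 = 76
76 = 6×12 + 4 → E in octave 6
Result = E6


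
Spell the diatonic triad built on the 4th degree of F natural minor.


Working:
F natural minor scale: F G Ab Bb C Db Eb
Diatonic triad on degree 4 stacks scale notes 4, 6, 1: Bb Db F
Bb→Db = 3 semitones; Bb→F = 7 semitones → minor triad
= Bb Db F (minor)


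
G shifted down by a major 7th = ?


Solution.
major 7th: 7 letter names, 11 semitones
Letter: G - 6 → A
Pitch: G - 11 semitones, spelled as an A → Ab
= Ab


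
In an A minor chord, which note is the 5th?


Minor triad = root + minor 3rd (3 semitones) + perfect 5th (7 semitones)
A triad on A stacks thirds, so the chord tones use letter names A-C-E
Root: A
Minor 3rd above A: C
Perfect 5th above A: E
The 5th = E


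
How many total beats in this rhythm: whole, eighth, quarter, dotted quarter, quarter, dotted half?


Step by step:
Beat values:
  whole = 4 beats
  eighth = 0.5 beats
  quarter = 1 beat
  dotted quarter = 1.5 beats
  quarter = 1 beat
  dotted half = 3 beats
Sum = 4 + 0.5 + 1 + 1.5 + 1 + 3
= 11 beats


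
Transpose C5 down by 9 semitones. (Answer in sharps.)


Step by step:
C5: chromatic position 0 in octave 5 → absolute = 5×12 + 0 = 60
Transpose down 9: 60 - 9 = 51
51 = 4×12 + 3 → D# in octave 4
Result = D#4


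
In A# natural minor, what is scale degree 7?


Solution.
Natural minor scale pattern: W-H-W-W-H-W-W (2-1-2-2-1-2-2 semitones)
Starting from A#:
  A# + 2 semitones → B#
  B# + 1 semitone → C#
  C# + 2 semitones → D#
  D# + 2 semitones → E#
  E# + 1 semitone → F#
  F# + 2 semitones → G#
  G# + 2 semitones → A#
Scale: A# B# C# D# E# F# G#
Degree 7 = G#


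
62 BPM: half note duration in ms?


One quarter-note beat = 60000 / BPM = 60000 / 62 ms
Half note = 2 × quarter note
Duration = 2 × 60000 / 62 = 120000 / 62
= 1935.5 ms


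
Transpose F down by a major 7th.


Let's work it out.
major 7th: 7 letter names, 11 semitones
Letter: F - 6 → G
Pitch: F - 11 semitones, spelled as a G → Gb
= Gb


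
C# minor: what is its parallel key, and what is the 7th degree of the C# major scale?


Solution.
Parallel keys share the same tonic but differ in mode
C# minor → parallel is C# major
C# major scale: C# D# E# F# G# A# B#
= C# major; 7th degree = B#


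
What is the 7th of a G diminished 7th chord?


Diminished 7th chord = root + minor 3rd + diminished 5th + diminished 7th
Seventh chords stack in thirds, so the letter names are G-B-D-F
Root: G
Minor 3rd above G: Bb
Diminished 5th above G: Db
Diminished 7th above G: Fb
The 7th = Fb


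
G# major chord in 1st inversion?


Working:
Root position: G# B# D#
1st inversion: move root up an octave
Bass note: B#
Notes (bottom to top) = B# D# G#


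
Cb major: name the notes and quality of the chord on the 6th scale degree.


Cb major scale: Cb Db Eb Fb Gb Ab Bb
Diatonic triad on degree 6 stacks scale notes 6, 1, 3: Ab Cb Eb
Ab→Cb = 3 semitones; Ab→Eb = 7 semitones → minor triad
= Ab Cb Eb (minor)


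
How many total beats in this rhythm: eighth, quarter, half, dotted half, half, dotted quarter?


Let's work it out.
Beat values:
  eighth = 0.5 beats
  quarter = 1 beat
  half = 2 beats
  dotted half = 3 beats
  half = 2 beats
  dotted quarter = 1.5 beats
Sum = 0.5 + 1 + 2 + 3 + 2 + 1.5
= 10 beats


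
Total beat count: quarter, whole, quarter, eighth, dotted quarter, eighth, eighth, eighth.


Solution.
Beat values:
  quarter = 1 beat
  whole = 4 beats
  quarter = 1 beat
  eighth = 0.5 beats
  dotted quarter = 1.5 beats
  eighth = 0.5 beats
  eighth = 0.5 beats
  eighth = 0.5 beats
Sum = 1 + 4 + 1 + 0.5 + 1.5 + 0.5 + 0.5 + 0.5
= 9.5 beats


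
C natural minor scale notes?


Working:
Natural minor scale pattern: W-H-W-W-H-W-W (2-1-2-2-1-2-2 semitones)
Starting from C:
  C + 2 semitones → D
  D + 1 semitone → Eb
  Eb + 2 semitones → F
  F + 2 semitones → G
  G + 1 semitone → Ab
  Ab + 2 semitones → Bb
  Bb + 2 semitones → C
Scale = C D Eb F G Ab Bb


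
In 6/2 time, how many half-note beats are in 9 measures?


Solution.
Time signature 6/2: the bottom number 2 means the half note gets one count
The top number 6 means 6 half-note beats per measure
Total = 6 × 9 measures
= 54 half-note beats


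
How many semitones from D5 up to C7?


Absolute semitone position = octave×12 + chromatic position
D5: 5×12 + 2 = 62
C7: 7×12 + 0 = 84
Difference = 84 - 62 = 22
= 22 semitones


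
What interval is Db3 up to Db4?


Let's work it out.
Letter names: D → D spans 8 letter names → an octave
Semitones: Db3 → Db4 = 12 half-steps
An octave of 12 semitones is a perfect octave
= perfect octave


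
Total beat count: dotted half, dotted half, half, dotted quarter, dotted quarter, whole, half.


Solution.
Beat values:
  dotted half = 3 beats
  dotted half = 3 beats
  half = 2 beats
  dotted quarter = 1.5 beats
  dotted quarter = 1.5 beats
  whole = 4 beats
  half = 2 beats
Sum = 3 + 3 + 2 + 1.5 + 1.5 + 4 + 2
= 17 beats


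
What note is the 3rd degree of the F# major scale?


Let's work it out.
Major scale pattern: W-W-H-W-W-W-H (2-2-1-2-2-2-1 semitones)
Starting from F#:
  F# + 2 semitones → G#
  G# + 2 semitones → A#
  A# + 1 semitone → B
  B + 2 semitones → C#
  C# + 2 semitones → D#
  D# + 2 semitones → E#
  E# + 1 semitone → F#
Scale: F# G# A# B C# D# E#
Degree 3 = A#


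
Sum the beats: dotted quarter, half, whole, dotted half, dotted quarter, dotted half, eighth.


Working:
Beat values:
  dotted quarter = 1.5 beats
  half = 2 beats
  whole = 4 beats
  dotted half = 3 beats
  dotted quarter = 1.5 beats
  dotted half = 3 beats
  eighth = 0.5 beats
Sum = 1.5 + 2 + 4 + 3 + 1.5 + 3 + 0.5
= 15.5 beats


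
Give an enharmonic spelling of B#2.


Step by step:
Enharmonic notes sound the same pitch but are spelled with different letter names
B# and C name the same pitch class
Octave numbers change at C, so B#2 = C3
= C3


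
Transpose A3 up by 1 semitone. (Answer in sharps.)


Let's work it out.
A3: chromatic position 9 in octave 3 → absolute = 3×12 + 9 = 45
Transpose up 1: 45 + 1 = 46
46 = 3×12 + 10 → A# in octave 3
Result = A#3


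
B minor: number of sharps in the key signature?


Step by step:
Sharp minor keys follow the circle of fifths: A(0), E(1), B(2), F#(3), C#(4), G#(5), D#(6), A#(7)
B minor has 2 sharps
Order of sharps: F# C# G# D# A# E# B# → first 2: F#, C#
= 2 sharps


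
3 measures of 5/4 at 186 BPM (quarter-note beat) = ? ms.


Working:
Quarter-note beat duration = 60000 / 186 ms
Beats per measure (5/4) = 5
One measure = 5 × 60000 / 186 = 300000 / 186 ms
3 measures = 3 × 300000 / 186 = 900000 / 186
= 4838.7 ms


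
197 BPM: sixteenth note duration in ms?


Reasoning:
One quarter-note beat = 60000 / BPM = 60000 / 197 ms
Sixteenth note = 1/4 × quarter note
Duration = 1/4 × 60000 / 197 = 15000 / 197
= 76.1 ms


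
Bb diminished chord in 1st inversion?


Reasoning:
Root position: Bb Db Fb
1st inversion: move root up an octave
Bass note: Db
Notes (bottom to top) = Db Fb Bb


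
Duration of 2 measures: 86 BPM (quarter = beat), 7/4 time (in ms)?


Quarter-note beat duration = 60000 / 86 ms
Beats per measure (7/4) = 7
One measure = 7 × 60000 / 86 = 420000 / 86 ms
2 measures = 2 × 420000 / 86 = 840000 / 86
= 9767.4 ms


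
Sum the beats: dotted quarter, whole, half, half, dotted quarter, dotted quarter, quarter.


Beat values:
  dotted quarter = 1.5 beats
  whole = 4 beats
  half = 2 beats
  half = 2 beats
  dotted quarter = 1.5 beats
  dotted quarter = 1.5 beats
  quarter = 1 beat
Sum = 1.5 + 4 + 2 + 2 + 1.5 + 1.5 + 1
= 13.5 beats


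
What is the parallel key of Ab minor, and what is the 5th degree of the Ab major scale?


Working:
Parallel keys share the same tonic but differ in mode
Ab minor → parallel is Ab major
Ab major scale: Ab Bb C Db Eb F G
= Ab major; 5th degree = Eb


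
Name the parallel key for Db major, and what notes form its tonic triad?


Step by step:
Parallel keys share the same tonic but differ in mode
Db major → parallel is Db minor
Tonic triad of Db minor = Db Fb Ab
= Db minor; triad = Db Fb Ab


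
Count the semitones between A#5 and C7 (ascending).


Working:
Absolute semitone position = octave×12 + chromatic position
A#5: 5×12 + 10 = 70
C7: 7×12 + 0 = 84
Difference = 84 - 70 = 14
= 14 semitones


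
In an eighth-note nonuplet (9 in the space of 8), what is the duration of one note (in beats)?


Reasoning:
Nonuplet: 9 notes occupy the space of 8 eighth notes
Space = 8 × 1/2 = 4 beats
Each nonuplet note = 4 / 9 = 4/9 beats
= 4/9 beats


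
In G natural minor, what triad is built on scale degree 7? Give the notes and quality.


Solution.
G natural minor scale: G A Bb C D Eb F
Diatonic triad on degree 7 stacks scale notes 7, 2, 4: F A C
F→A = 4 semitones; F→C = 7 semitones → major triad
= F A C (major)


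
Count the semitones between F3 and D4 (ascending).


Absolute semitone position = octave×12 + chromatic position
F3: 3×12 + 5 = 41
D4: 4×12 + 2 = 50
Difference = 50 - 41 = 9
= 9 semitones


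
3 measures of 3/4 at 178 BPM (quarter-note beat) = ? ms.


Reasoning:
Quarter-note beat duration = 60000 / 178 ms
Beats per measure (3/4) = 3
One measure = 3 × 60000 / 178 = 180000 / 178 ms
3 measures = 3 × 180000 / 178 = 540000 / 178
= 3033.7 ms


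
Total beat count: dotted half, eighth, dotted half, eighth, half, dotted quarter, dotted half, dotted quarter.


Let's work it out.
Beat values:
  dotted half = 3 beats
  eighth = 0.5 beats
  dotted half = 3 beats
  eighth = 0.5 beats
  half = 2 beats
  dotted quarter = 1.5 beats
  dotted half = 3 beats
  dotted quarter = 1.5 beats
Sum = 3 + 0.5 + 3 + 0.5 + 2 + 1.5 + 3 + 1.5
= 15 beats


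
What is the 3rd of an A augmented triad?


Reasoning:
Augmented triad = root + major 3rd (4 semitones) + augmented 5th (8 semitones)
A triad on A stacks thirds, so the chord tones use letter names A-C-E
Root: A
Major 3rd above A: C#
Augmented 5th above A: E#
The 3rd = C#


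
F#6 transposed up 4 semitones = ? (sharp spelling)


F#6: chromatic position 6 in octave 6 → absolute = 6×12 + 6 = 78
Transpose up 4: 78 + 4 = 82
82 = 6×12 + 10 → A# in octave 6
Result = A#6


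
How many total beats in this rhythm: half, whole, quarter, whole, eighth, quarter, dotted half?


Reasoning:
Beat values:
  half = 2 beats
  whole = 4 beats
  quarter = 1 beat
  whole = 4 beats
  eighth = 0.5 beats
  quarter = 1 beat
  dotted half = 3 beats
Sum = 2 + 4 + 1 + 4 + 0.5 + 1 + 3
= 15.5 beats


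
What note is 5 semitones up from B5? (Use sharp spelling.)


Step by step:
B5: chromatic position 11 in octave 5 → absolute = 5×12 + 11 = 71
Transpose up 5: 71 + 5 = 76
76 = 6×12 + 4 → E in octave 6
Result = E6


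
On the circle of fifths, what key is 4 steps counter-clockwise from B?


Step by step:
Each counter-clockwise step moves down a perfect 5th (= up a perfect 4th)
From B: B → E → A → D → G
= G


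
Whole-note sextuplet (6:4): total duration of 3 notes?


Step by step:
Sextuplet: 6 notes occupy the space of 4 whole notes
Space = 4 × 4 = 16 beats
Each sextuplet note = 16 / 6 = 8/3 beats
3 notes = 3 × 8/3 = 8
= 8 beats


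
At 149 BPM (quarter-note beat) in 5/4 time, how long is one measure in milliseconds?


Reasoning:
Quarter-note beat duration = 60000 / 149 ms
Beats per measure (5/4) = 5
One measure = 5 × 60000 / 149 = 300000 / 149 ms
= 2013.4 ms


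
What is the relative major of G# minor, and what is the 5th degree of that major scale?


Working:
The relative major shares the key signature and is a minor 3rd above the minor tonic
A minor 3rd above G# is B
→ relative major of G# minor is B major
B major scale: B C# D# E F# G# A#
= B major; 5th degree = F#


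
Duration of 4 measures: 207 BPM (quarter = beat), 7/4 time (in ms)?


Step by step:
Quarter-note beat duration = 60000 / 207 ms
Beats per measure (7/4) = 7
One measure = 7 × 60000 / 207 = 420000 / 207 ms
4 measures = 4 × 420000 / 207 = 1680000 / 207
= 8115.9 ms


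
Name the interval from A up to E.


Step by step:
Letter names: A → E spans 5 letter names → a 5th
Semitones: A → E = 7 half-steps
A 5th of 7 semitones is a perfect 5th
= perfect 5th


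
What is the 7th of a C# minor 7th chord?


Solution.
Minor 7th chord = root + minor 3rd + perfect 5th + minor 7th
Seventh chords stack in thirds, so the letter names are C-E-G-B
Root: C#
Minor 3rd above C#: E
Perfect 5th above C#: G#
Minor 7th above C#: B
The 7th = B


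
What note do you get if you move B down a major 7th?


Working:
major 7th: 7 letter names, 11 semitones
Letter: B - 6 → C
Pitch: B - 11 semitones, spelled as a C → C
= C


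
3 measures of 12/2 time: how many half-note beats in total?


Time signature 12/2: the bottom number 2 means the half note gets one count
The top number 12 means 12 half-note beats per measure
Total = 12 × 3 measures
= 36 half-note beats


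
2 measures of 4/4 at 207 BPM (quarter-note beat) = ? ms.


Working:
Quarter-note beat duration = 60000 / 207 ms
Beats per measure (4/4) = 4
One measure = 4 × 60000 / 207 = 240000 / 207 ms
2 measures = 2 × 240000 / 207 = 480000 / 207
= 2318.8 ms


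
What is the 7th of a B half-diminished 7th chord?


Solution.
Half-diminished 7th chord = root + minor 3rd + diminished 5th + minor 7th
Seventh chords stack in thirds, so the letter names are B-D-F-A
Root: B
Minor 3rd above B: D
Diminished 5th above B: F
Minor 7th above B: A
The 7th = A


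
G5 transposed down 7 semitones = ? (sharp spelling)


G5: chromatic position 7 in octave 5 → absolute = 5×12 + 7 = 67
Transpose down 7: 67 - 7 = 60
60 = 5×12 + 0 → C in octave 5
Result = C5


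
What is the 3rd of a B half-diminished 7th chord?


Let's work it out.
Half-diminished 7th chord = root + minor 3rd + diminished 5th + minor 7th
Seventh chords stack in thirds, so the letter names are B-D-F-A
Root: B
Minor 3rd above B: D
Diminished 5th above B: F
Minor 7th above B: A
The 3rd = D


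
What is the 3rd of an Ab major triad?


Reasoning:
Major triad = root + major 3rd (4 semitones) + perfect 5th (7 semitones)
A triad on Ab stacks thirds, so the chord tones use letter names A-C-E
Root: Ab
Major 3rd above Ab: C
Perfect 5th above Ab: Eb
The 3rd = C


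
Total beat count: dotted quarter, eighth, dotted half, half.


Step by step:
Beat values:
  dotted quarter = 1.5 beats
  eighth = 0.5 beats
  dotted half = 3 beats
  half = 2 beats
Sum = 1.5 + 0.5 + 3 + 2
= 7 beats


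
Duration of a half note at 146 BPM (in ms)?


Reasoning:
One quarter-note beat = 60000 / BPM = 60000 / 146 ms
Half note = 2 × quarter note
Duration = 2 × 60000 / 146 = 120000 / 146
= 821.9 ms


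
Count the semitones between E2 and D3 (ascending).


Let's work it out.
Absolute semitone position = octave×12 + chromatic position
E2: 2×12 + 4 = 28
D3: 3×12 + 2 = 38
Difference = 38 - 28 = 10
= 10 semitones


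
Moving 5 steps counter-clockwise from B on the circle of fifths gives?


Each counter-clockwise step moves down a perfect 5th (= up a perfect 4th)
From B: B → E → A → D → G → C
= C


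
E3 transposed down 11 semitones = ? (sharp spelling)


Solution.
E3: chromatic position 4 in octave 3 → absolute = 3×12 + 4 = 40
Transpose down 11: 40 - 11 = 29
29 = 2×12 + 5 → F in octave 2
Result = F2


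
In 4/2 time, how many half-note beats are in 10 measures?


Time signature 4/2: the bottom number 2 means the half note gets one count
The top number 4 means 4 half-note beats per measure
Total = 4 × 10 measures
= 40 half-note beats


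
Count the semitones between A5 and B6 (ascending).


Step by step:
Absolute semitone position = octave×12 + chromatic position
A5: 5×12 + 9 = 69
B6: 6×12 + 11 = 83
Difference = 83 - 69 = 14
= 14 semitones


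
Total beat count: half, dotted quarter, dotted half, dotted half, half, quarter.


Beat values:
  half = 2 beats
  dotted quarter = 1.5 beats
  dotted half = 3 beats
  dotted half = 3 beats
  half = 2 beats
  quarter = 1 beat
Sum = 2 + 1.5 + 3 + 3 + 2 + 1
= 12.5 beats


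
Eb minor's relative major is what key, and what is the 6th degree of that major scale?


Reasoning:
The relative major shares the key signature and is a minor 3rd above the minor tonic
A minor 3rd above Eb is Gb
→ relative major of Eb minor is Gb major
Gb major scale: Gb Ab Bb Cb Db Eb F
= Gb major; 6th degree = Eb


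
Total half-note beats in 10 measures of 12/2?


Reasoning:
Time signature 12/2: the bottom number 2 means the half note gets one count
The top number 12 means 12 half-note beats per measure
Total = 12 × 10 measures
= 120 half-note beats


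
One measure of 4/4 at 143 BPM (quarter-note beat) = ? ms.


Let's work it out.
Quarter-note beat duration = 60000 / 143 ms
Beats per measure (4/4) = 4
One measure = 4 × 60000 / 143 = 240000 / 143 ms
= 1678.3 ms


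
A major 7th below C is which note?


Reasoning:
A 7th spans 7 letter names, so from C we land on D
A major 7th = 11 semitones below C
Spell D at that pitch: Db
= Db


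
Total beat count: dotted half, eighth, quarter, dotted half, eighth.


Reasoning:
Beat values:
  dotted half = 3 beats
  eighth = 0.5 beats
  quarter = 1 beat
  dotted half = 3 beats
  eighth = 0.5 beats
Sum = 3 + 0.5 + 1 + 3 + 0.5
= 8 beats


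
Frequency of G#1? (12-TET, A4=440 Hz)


Solution.
f = 440 × 2^(n/12) where n = semitones from A4
G#1: -37 semitones from A4
f = 440 × 2^(-37/12)
f = 51.91 Hz


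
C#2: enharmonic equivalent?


Working:
Enharmonic notes sound the same pitch but are spelled with different letter names
C# and Db name the same pitch class
= Db2


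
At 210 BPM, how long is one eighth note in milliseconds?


One quarter-note beat = 60000 / BPM = 60000 / 210 ms
Eighth note = 1/2 × quarter note
Duration = 1/2 × 60000 / 210 = 30000 / 210
= 142.9 ms


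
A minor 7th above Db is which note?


Working:
A 7th spans 7 letter names, so from D we land on C
A minor 7th = 10 semitones above Db
Spell C at that pitch: Cb
= Cb


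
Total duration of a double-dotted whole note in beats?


Let's work it out.
Base whole note = 4 beats
Dot 1 adds half the previous value: +2
Dot 2 adds half the previous value: +1
One double-dotted whole = 4 + 2 + 1 = 7
= 7 beats


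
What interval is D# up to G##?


Letter names: D → G spans 4 letter names → a 4th
Semitones: D# → G## = 6 half-steps
A 4th of 6 semitones is an augmented 4th
= augmented 4th


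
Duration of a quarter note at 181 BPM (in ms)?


Step by step:
One quarter-note beat = 60000 / BPM = 60000 / 181 ms
Duration = 60000 / 181
= 331.5 ms


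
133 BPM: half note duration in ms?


Solution.
One quarter-note beat = 60000 / BPM = 60000 / 133 ms
Half note = 2 × quarter note
Duration = 2 × 60000 / 133 = 120000 / 133
= 902.3 ms


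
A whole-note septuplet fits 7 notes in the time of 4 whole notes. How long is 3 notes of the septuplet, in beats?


Septuplet: 7 notes occupy the space of 4 whole notes
Space = 4 × 4 = 16 beats
Each septuplet note = 16 / 7 = 16/7 beats
3 notes = 3 × 16/7 = 48/7
= 48/7 beats


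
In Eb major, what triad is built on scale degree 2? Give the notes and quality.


Solution.
Eb major scale: Eb F G Ab Bb C D
Diatonic triad on degree 2 stacks scale notes 2, 4, 6: F Ab C
F→Ab = 3 semitones; F→C = 7 semitones → minor triad
= F Ab C (minor)


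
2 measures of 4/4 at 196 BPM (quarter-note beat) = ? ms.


Step by step:
Quarter-note beat duration = 60000 / 196 ms
Beats per measure (4/4) = 4
One measure = 4 × 60000 / 196 = 240000 / 196 ms
2 measures = 2 × 240000 / 196 = 480000 / 196
= 2449.0 ms


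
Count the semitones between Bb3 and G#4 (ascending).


Step by step:
Absolute semitone position = octave×12 + chromatic position
Bb3: 3×12 + 10 = 46
G#4: 4×12 + 8 = 56
Difference = 56 - 46 = 10
= 10 semitones


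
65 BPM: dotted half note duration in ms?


Reasoning:
One quarter-note beat = 60000 / BPM = 60000 / 65 ms
Dotted half note = 3 × quarter note
Duration = 3 × 60000 / 65 = 180000 / 65
= 2769.2 ms


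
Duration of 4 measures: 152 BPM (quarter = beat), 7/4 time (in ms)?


Working:
Quarter-note beat duration = 60000 / 152 ms
Beats per measure (7/4) = 7
One measure = 7 × 60000 / 152 = 420000 / 152 ms
4 measures = 4 × 420000 / 152 = 1680000 / 152
= 11052.6 ms


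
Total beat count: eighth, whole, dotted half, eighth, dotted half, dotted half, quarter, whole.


Let's work it out.
Beat values:
  eighth = 0.5 beats
  whole = 4 beats
  dotted half = 3 beats
  eighth = 0.5 beats
  dotted half = 3 beats
  dotted half = 3 beats
  quarter = 1 beat
  whole = 4 beats
Sum = 0.5 + 4 + 3 + 0.5 + 3 + 3 + 1 + 4
= 19 beats


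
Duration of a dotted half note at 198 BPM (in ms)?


Step by step:
One quarter-note beat = 60000 / BPM = 60000 / 198 ms
Dotted half note = 3 × quarter note
Duration = 3 × 60000 / 198 = 180000 / 198
= 909.1 ms


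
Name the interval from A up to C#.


Working:
Letter names: A → C spans 3 letter names → a 3rd
Semitones: A → C# = 4 half-steps
A 3rd of 4 semitones is a major 3rd
= major 3rd


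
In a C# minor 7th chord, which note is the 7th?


Working:
Minor 7th chord = root + minor 3rd + perfect 5th + minor 7th
Seventh chords stack in thirds, so the letter names are C-E-G-B
Root: C#
Minor 3rd above C#: E
Perfect 5th above C#: G#
Minor 7th above C#: B
The 7th = B


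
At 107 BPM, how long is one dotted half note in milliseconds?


One quarter-note beat = 60000 / BPM = 60000 / 107 ms
Dotted half note = 3 × quarter note
Duration = 3 × 60000 / 107 = 180000 / 107
= 1682.2 ms


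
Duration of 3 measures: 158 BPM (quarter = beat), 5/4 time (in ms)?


Let's work it out.
Quarter-note beat duration = 60000 / 158 ms
Beats per measure (5/4) = 5
One measure = 5 × 60000 / 158 = 300000 / 158 ms
3 measures = 3 × 300000 / 158 = 900000 / 158
= 5696.2 ms


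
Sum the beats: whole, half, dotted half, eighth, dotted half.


Step by step:
Beat values:
  whole = 4 beats
  half = 2 beats
  dotted half = 3 beats
  eighth = 0.5 beats
  dotted half = 3 beats
Sum = 4 + 2 + 3 + 0.5 + 3
= 12.5 beats


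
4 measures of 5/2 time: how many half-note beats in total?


Time signature 5/2: the bottom number 2 means the half note gets one count
The top number 5 means 5 half-note beats per measure
Total = 5 × 4 measures
= 20 half-note beats


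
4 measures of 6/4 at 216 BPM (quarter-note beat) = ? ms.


Reasoning:
Quarter-note beat duration = 60000 / 216 ms
Beats per measure (6/4) = 6
One measure = 6 × 60000 / 216 = 360000 / 216 ms
4 measures = 4 × 360000 / 216 = 1440000 / 216
= 6666.7 ms


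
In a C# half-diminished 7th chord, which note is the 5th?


Step by step:
Half-diminished 7th chord = root + minor 3rd + diminished 5th + minor 7th
Seventh chords stack in thirds, so the letter names are C-E-G-B
Root: C#
Minor 3rd above C#: E
Diminished 5th above C#: G
Minor 7th above C#: B
The 5th = G


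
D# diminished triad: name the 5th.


Working:
Diminished triad = root + minor 3rd (3 semitones) + diminished 5th (6 semitones)
A triad on D# stacks thirds, so the chord tones use letter names D-F-A
Root: D#
Minor 3rd above D#: F#
Diminished 5th above D#: A
The 5th = A


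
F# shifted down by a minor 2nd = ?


minor 2nd: 2 letter names, 1 semitones
Letter: F - 1 → E
Pitch: F# - 1 semitones, spelled as an E → E#
= E#


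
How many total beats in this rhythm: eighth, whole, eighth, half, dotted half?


Solution.
Beat values:
  eighth = 0.5 beats
  whole = 4 beats
  eighth = 0.5 beats
  half = 2 beats
  dotted half = 3 beats
Sum = 0.5 + 4 + 0.5 + 2 + 3
= 10 beats


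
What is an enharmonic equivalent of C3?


Step by step:
Enharmonic notes sound the same pitch but are spelled with different letter names
C and B# name the same pitch class
Octave numbers change at C, so C3 = B#2
= B#2


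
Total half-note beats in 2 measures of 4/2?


Let's work it out.
Time signature 4/2: the bottom number 2 means the half note gets one count
The top number 4 means 4 half-note beats per measure
Total = 4 × 2 measures
= 8 half-note beats


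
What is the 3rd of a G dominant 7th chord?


Working:
Dominant 7th chord = root + major 3rd + perfect 5th + minor 7th
Seventh chords stack in thirds, so the letter names are G-B-D-F
Root: G
Major 3rd above G: B
Perfect 5th above G: D
Minor 7th above G: F
The 3rd = B


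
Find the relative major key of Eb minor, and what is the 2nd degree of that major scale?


The relative major shares the key signature and is a minor 3rd above the minor tonic
A minor 3rd above Eb is Gb
→ relative major of Eb minor is Gb major
Gb major scale: Gb Ab Bb Cb Db Eb F
= Gb major; 2nd degree = Ab


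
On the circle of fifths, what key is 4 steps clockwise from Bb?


Each clockwise step on the circle of fifths moves up a perfect 5th
From Bb: Bb → F → C → G → D
= D


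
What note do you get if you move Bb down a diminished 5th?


Step by step:
diminished 5th: 5 letter names, 6 semitones
Letter: B - 4 → E
Pitch: Bb - 6 semitones, spelled as an E → E
= E


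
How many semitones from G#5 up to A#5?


Solution.
Absolute semitone position = octave×12 + chromatic position
G#5: 5×12 + 8 = 68
A#5: 5×12 + 10 = 70
Difference = 70 - 68 = 2
= 2 semitones


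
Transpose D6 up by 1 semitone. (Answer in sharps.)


Working:
D6: chromatic position 2 in octave 6 → absolute = 6×12 + 2 = 74
Transpose up 1: 74 + 1 = 75
75 = 6×12 + 3 → D# in octave 6
Result = D#6


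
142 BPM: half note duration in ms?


One quarter-note beat = 60000 / BPM = 60000 / 142 ms
Half note = 2 × quarter note
Duration = 2 × 60000 / 142 = 120000 / 142
= 845.1 ms


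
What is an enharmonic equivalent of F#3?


Reasoning:
Enharmonic notes sound the same pitch but are spelled with different letter names
F# and Gb name the same pitch class
= Gb3


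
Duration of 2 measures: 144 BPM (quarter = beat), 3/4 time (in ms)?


Solution.
Quarter-note beat duration = 60000 / 144 ms
Beats per measure (3/4) = 3
One measure = 3 × 60000 / 144 = 180000 / 144 ms
2 measures = 2 × 180000 / 144 = 360000 / 144
= 2500.0 ms


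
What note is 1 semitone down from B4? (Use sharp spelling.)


Step by step:
B4: chromatic position 11 in octave 4 → absolute = 4×12 + 11 = 59
Transpose down 1: 59 - 1 = 58
58 = 4×12 + 10 → A# in octave 4
Result = A#4


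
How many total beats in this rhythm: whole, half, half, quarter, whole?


Solution.
Beat values:
  whole = 4 beats
  half = 2 beats
  half = 2 beats
  quarter = 1 beat
  whole = 4 beats
Sum = 4 + 2 + 2 + 1 + 4
= 13 beats


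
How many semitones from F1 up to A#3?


Absolute semitone position = octave×12 + chromatic position
F1: 1×12 + 5 = 17
A#3: 3×12 + 10 = 46
Difference = 46 - 17 = 29
= 29 semitones


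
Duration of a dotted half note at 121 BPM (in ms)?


Working:
One quarter-note beat = 60000 / BPM = 60000 / 121 ms
Dotted half note = 3 × quarter note
Duration = 3 × 60000 / 121 = 180000 / 121
= 1487.6 ms


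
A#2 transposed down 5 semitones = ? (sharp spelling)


Working:
A#2: chromatic position 10 in octave 2 → absolute = 2×12 + 10 = 34
Transpose down 5: 34 - 5 = 29
29 = 2×12 + 5 → F in octave 2
Result = F2


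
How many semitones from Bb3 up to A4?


Absolute semitone position = octave×12 + chromatic position
Bb3: 3×12 + 10 = 46
A4: 4×12 + 9 = 57
Difference = 57 - 46 = 11
= 11 semitones


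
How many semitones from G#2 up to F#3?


Reasoning:
Absolute semitone position = octave×12 + chromatic position
G#2: 2×12 + 8 = 32
F#3: 3×12 + 6 = 42
Difference = 42 - 32 = 10
= 10 semitones


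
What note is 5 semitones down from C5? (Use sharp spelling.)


C5: chromatic position 0 in octave 5 → absolute = 5×12 + 0 = 60
Transpose down 5: 60 - 5 = 55
55 = 4×12 + 7 → G in octave 4
Result = G4


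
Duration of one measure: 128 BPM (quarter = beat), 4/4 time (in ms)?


Working:
Quarter-note beat duration = 60000 / 128 ms
Beats per measure (4/4) = 4
One measure = 4 × 60000 / 128 = 240000 / 128 ms
= 1875.0 ms


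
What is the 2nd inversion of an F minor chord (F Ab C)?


Let's work it out.
Root position: F Ab C
2nd inversion: move root and 3rd up an octave
Bass note: C
Notes (bottom to top) = C F Ab


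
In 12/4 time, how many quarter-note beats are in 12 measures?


Let's work it out.
Time signature 12/4: the bottom number 4 means the quarter note gets one count
The top number 12 means 12 quarter-note beats per measure
Total = 12 × 12 measures
= 144 quarter-note beats


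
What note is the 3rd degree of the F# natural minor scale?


Solution.
Natural minor scale pattern: W-H-W-W-H-W-W (2-1-2-2-1-2-2 semitones)
Starting from F#:
  F# + 2 semitones → G#
  G# + 1 semitone → A
  A + 2 semitones → B
  B + 2 semitones → C#
  C# + 1 semitone → D
  D + 2 semitones → E
  E + 2 semitones → F#
Scale: F# G# A B C# D E
Degree 3 = A


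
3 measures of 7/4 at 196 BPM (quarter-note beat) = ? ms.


Step by step:
Quarter-note beat duration = 60000 / 196 ms
Beats per measure (7/4) = 7
One measure = 7 × 60000 / 196 = 420000 / 196 ms
3 measures = 3 × 420000 / 196 = 1260000 / 196
= 6428.6 ms


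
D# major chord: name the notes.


Reasoning:
Major triad = root + major 3rd (4 semitones) + perfect 5th (7 semitones)
A triad on D# stacks thirds, so the chord tones use letter names D-F-A
Root: D#
Major 3rd above D#: F##
Perfect 5th above D#: A#
Chord = D# F## A#


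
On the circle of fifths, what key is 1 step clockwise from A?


Solution.
Each clockwise step on the circle of fifths moves up a perfect 5th
From A: A → E
= E


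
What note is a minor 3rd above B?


A 3rd spans 3 letter names, so from B we land on D
A minor 3rd = 3 semitones above B
Spell D at that pitch: D
= D


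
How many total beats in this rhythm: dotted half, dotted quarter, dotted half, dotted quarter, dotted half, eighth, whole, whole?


Working:
Beat values:
  dotted half = 3 beats
  dotted quarter = 1.5 beats
  dotted half = 3 beats
  dotted quarter = 1.5 beats
  dotted half = 3 beats
  eighth = 0.5 beats
  whole = 4 beats
  whole = 4 beats
Sum = 3 + 1.5 + 3 + 1.5 + 3 + 0.5 + 4 + 4
= 20.5 beats


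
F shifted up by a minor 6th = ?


Step by step:
minor 6th: 6 letter names, 8 semitones
Letter: F + 5 → D
Pitch: F + 8 semitones, spelled as a D → Db
= Db


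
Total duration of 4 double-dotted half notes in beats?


Let's work it out.
Base half note = 2 beats
Dot 1 adds half the previous value: +1
Dot 2 adds half the previous value: +1/2
One double-dotted half = 2 + 1 + 1/2 = 7/2
4 of them = 4 × 7/2 = 14
= 14 beats


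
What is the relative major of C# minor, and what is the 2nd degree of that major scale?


The relative major shares the key signature and is a minor 3rd above the minor tonic
A minor 3rd above C# is E
→ relative major of C# minor is E major
E major scale: E F# G# A B C# D#
= E major; 2nd degree = F#


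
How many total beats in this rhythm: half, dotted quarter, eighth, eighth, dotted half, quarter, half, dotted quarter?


Working:
Beat values:
  half = 2 beats
  dotted quarter = 1.5 beats
  eighth = 0.5 beats
  eighth = 0.5 beats
  dotted half = 3 beats
  quarter = 1 beat
  half = 2 beats
  dotted quarter = 1.5 beats
Sum = 2 + 1.5 + 0.5 + 0.5 + 3 + 1 + 2 + 1.5
= 12 beats


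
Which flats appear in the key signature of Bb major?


Solution.
Flat major keys: C(0), F(1), Bb(2), Eb(3), Ab(4), Db(5), Gb(6), Cb(7)
Bb major has 2 flats
Order of flats: Bb Eb Ab Db Gb Cb Fb → first 2: Bb, Eb
= Bb, Eb


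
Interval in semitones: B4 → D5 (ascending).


Absolute semitone position = octave×12 + chromatic position
B4: 4×12 + 11 = 59
D5: 5×12 + 2 = 62
Difference = 62 - 59 = 3
= 3 semitones


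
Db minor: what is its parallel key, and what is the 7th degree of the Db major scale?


Parallel keys share the same tonic but differ in mode
Db minor → parallel is Db major
Db major scale: Db Eb F Gb Ab Bb C
= Db major; 7th degree = C


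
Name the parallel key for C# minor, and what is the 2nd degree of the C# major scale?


Working:
Parallel keys share the same tonic but differ in mode
C# minor → parallel is C# major
C# major scale: C# D# E# F# G# A# B#
= C# major; 2nd degree = D#


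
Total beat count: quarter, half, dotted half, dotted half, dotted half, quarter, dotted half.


Reasoning:
Beat values:
  quarter = 1 beat
  half = 2 beats
  dotted half = 3 beats
  dotted half = 3 beats
  dotted half = 3 beats
  quarter = 1 beat
  dotted half = 3 beats
Sum = 1 + 2 + 3 + 3 + 3 + 1 + 3
= 16 beats


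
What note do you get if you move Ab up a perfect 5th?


Step by step:
perfect 5th: 5 letter names, 7 semitones
Letter: A + 4 → E
Pitch: Ab + 7 semitones, spelled as an E → Eb
= Eb


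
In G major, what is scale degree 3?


Major scale pattern: W-W-H-W-W-W-H (2-2-1-2-2-2-1 semitones)
Starting from G:
  G + 2 semitones → A
  A + 2 semitones → B
  B + 1 semitone → C
  C + 2 semitones → D
  D + 2 semitones → E
  E + 2 semitones → F#
  F# + 1 semitone → G
Scale: G A B C D E F#
Degree 3 = B


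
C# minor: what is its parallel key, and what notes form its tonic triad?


Let's work it out.
Parallel keys share the same tonic but differ in mode
C# minor → parallel is C# major
Tonic triad of C# major = C# E# G#
= C# major; triad = C# E# G#


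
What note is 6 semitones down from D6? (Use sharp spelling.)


D6: chromatic position 2 in octave 6 → absolute = 6×12 + 2 = 74
Transpose down 6: 74 - 6 = 68
68 = 5×12 + 8 → G# in octave 5
Result = G#5


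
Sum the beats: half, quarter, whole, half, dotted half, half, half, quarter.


Solution.
Beat values:
  half = 2 beats
  quarter = 1 beat
  whole = 4 beats
  half = 2 beats
  dotted half = 3 beats
  half = 2 beats
  half = 2 beats
  quarter = 1 beat
Sum = 2 + 1 + 4 + 2 + 3 + 2 + 2 + 1
= 17 beats


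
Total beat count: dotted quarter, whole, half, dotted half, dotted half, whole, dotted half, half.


Step by step:
Beat values:
  dotted quarter = 1.5 beats
  whole = 4 beats
  half = 2 beats
  dotted half = 3 beats
  dotted half = 3 beats
  whole = 4 beats
  dotted half = 3 beats
  half = 2 beats
Sum = 1.5 + 4 + 2 + 3 + 3 + 4 + 3 + 2
= 22.5 beats


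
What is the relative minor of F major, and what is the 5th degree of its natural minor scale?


The relative minor shares the major's key signature and starts on its 6th degree
6th degree = a major 6th above the tonic; a major 6th above F is D
→ relative minor of F major is D minor
D natural minor scale: D E F G A Bb C
= D minor; 5th degree = A


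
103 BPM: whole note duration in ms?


Let's work it out.
One quarter-note beat = 60000 / BPM = 60000 / 103 ms
Whole note = 4 × quarter note
Duration = 4 × 60000 / 103 = 240000 / 103
= 2330.1 ms


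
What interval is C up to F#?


Letter names: C → F spans 4 letter names → a 4th
Semitones: C → F# = 6 half-steps
A 4th of 6 semitones is an augmented 4th
= augmented 4th


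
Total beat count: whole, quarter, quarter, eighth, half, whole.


Reasoning:
Beat values:
  whole = 4 beats
  quarter = 1 beat
  quarter = 1 beat
  eighth = 0.5 beats
  half = 2 beats
  whole = 4 beats
Sum = 4 + 1 + 1 + 0.5 + 2 + 4
= 12.5 beats


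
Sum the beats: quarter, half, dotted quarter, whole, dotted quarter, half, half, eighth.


Beat values:
  quarter = 1 beat
  half = 2 beats
  dotted quarter = 1.5 beats
  whole = 4 beats
  dotted quarter = 1.5 beats
  half = 2 beats
  half = 2 beats
  eighth = 0.5 beats
Sum = 1 + 2 + 1.5 + 4 + 1.5 + 2 + 2 + 0.5
= 14.5 beats
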